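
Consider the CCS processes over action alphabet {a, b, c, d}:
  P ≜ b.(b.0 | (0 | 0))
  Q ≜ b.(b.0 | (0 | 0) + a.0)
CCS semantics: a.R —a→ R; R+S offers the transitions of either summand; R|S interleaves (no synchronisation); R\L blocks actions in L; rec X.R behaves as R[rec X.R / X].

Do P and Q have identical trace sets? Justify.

NO — witness ⟨ba⟩

Reachable graph of P (3 states):
  m0 = b.(b.0 | (0 | 0)) → -b-> m1
  m1 = b.0 | (0 | 0) → -b-> m2
  m2 = 0 | (0 | 0) → (no moves)
Reachable graph of Q (4 states):
  n0 = b.(b.0 | (0 | 0) + a.0) → -b-> n1
  n1 = b.0 | (0 | 0) + a.0 → -a-> n2, -b-> n3
  n2 = 0 → (no moves)
  n3 = 0 | (0 | 0) → (no moves)
Run σ = ⟨ba⟩ on Q: start {n0}
  step 1 (b): {n1}
  step 2 (a): {n2}
  ✓ Q
Run σ = ⟨ba⟩ on P: start {m0}
  step 1 (b): {m1}
  step 2 (a): ∅ (P stuck)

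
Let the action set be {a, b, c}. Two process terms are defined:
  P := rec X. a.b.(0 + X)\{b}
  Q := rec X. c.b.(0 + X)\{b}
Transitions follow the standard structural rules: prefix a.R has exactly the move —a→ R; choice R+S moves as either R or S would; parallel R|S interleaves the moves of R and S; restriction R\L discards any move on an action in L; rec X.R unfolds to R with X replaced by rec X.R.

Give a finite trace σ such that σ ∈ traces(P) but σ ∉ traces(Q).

a

LTS(P): 4 reachable states
  s0 = rec X. a.b.(0 + X)\{b} :: =a=> s1
  s1 = b.(0 + (rec X. a.b.(0 + X)\{b}))\{b} :: =b=> s2
  s2 = (0 + (rec X. a.b.(0 + X)\{b}))\{b} :: =a=> s3
  s3 = (b.(0 + (rec X. a.b.(0 + X)\{b}))\{b})\{b} :: ·
LTS(Q): 4 reachable states
  t0 = rec X. c.b.(0 + X)\{b} :: =c=> t1
  t1 = b.(0 + (rec X. c.b.(0 + X)\{b}))\{b} :: =b=> t2
  t2 = (0 + (rec X. c.b.(0 + X)\{b}))\{b} :: =c=> t3
  t3 = (b.(0 + (rec X. c.b.(0 + X)\{b}))\{b})\{b} :: ·
Trace ⟨a⟩ through P, begin at {s0}:
  step 1 (a): {s1}
  — P admits the full trace.
Trace ⟨a⟩ through Q, begin at {t0}:
  step 1 (a): ∅ (Q stuck)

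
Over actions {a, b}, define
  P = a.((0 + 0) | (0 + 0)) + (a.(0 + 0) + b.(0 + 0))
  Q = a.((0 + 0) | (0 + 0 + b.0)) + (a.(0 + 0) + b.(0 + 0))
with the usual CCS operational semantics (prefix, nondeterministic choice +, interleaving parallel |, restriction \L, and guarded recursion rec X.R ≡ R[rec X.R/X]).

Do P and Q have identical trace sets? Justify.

Reachable graph of P (3 states):
  s0 = a.((0 + 0) | (0 + 0)) + (a.(0 + 0) + b.(0 + 0)) :: ··a··> s1, ··a··> s2, ··b··> s2
  s1 = (0 + 0) | (0 + 0) :: deadlocked
  s2 = 0 + 0 :: deadlocked
Reachable graph of Q (4 states):
  t0 = a.((0 + 0) | (0 + 0 + b.0)) + (a.(0 + 0) + b.(0 + 0)) :: ··a··> t1, ··a··> t2, ··b··> t2
  t1 = (0 + 0) | (0 + 0 + b.0) :: ··b··> t3
  t2 = 0 + 0 :: deadlocked
  t3 = (0 + 0) | 0 :: deadlocked
Trace ⟨ab⟩ through Q, begin at {t0}:
  step 1 (a): {t1, t2}
  step 2 (b): {t3}
  ✓ Q
Trace ⟨ab⟩ through P, begin at {s0}:
  step 1 (a): {s1, s2}
  step 2 (b): no successor for P

trace-distinct — witness ⟨ab⟩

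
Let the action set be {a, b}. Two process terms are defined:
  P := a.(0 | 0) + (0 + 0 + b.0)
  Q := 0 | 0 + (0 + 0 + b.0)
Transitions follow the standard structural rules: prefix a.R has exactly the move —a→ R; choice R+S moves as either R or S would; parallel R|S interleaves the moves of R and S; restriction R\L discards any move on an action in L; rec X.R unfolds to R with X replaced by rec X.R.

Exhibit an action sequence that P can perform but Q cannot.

Reachable graph of P (3 states):
  m0 = a.(0 | 0) + (0 + 0 + b.0) → =a=> m1, =b=> m2
  m1 = 0 | 0 → deadlocked
  m2 = 0 → deadlocked
Reachable graph of Q (2 states):
  n0 = 0 | 0 + (0 + 0 + b.0) → =b=> n1
  n1 = 0 → deadlocked
Trace ⟨a⟩ through P, begin at {m0}:
  [1] a ⇒ {m1}
  ✓ P
Trace ⟨a⟩ through Q, begin at {n0}:
  [1] a ⇒ ∅ (Q stuck)

a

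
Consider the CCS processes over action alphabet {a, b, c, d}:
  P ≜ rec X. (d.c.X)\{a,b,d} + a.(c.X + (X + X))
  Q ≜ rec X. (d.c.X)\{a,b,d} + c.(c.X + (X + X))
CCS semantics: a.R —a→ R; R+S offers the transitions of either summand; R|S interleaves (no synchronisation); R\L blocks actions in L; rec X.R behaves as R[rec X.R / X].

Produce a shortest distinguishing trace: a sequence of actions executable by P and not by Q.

P's transition system — 2 states:
  s0 = rec X. (d.c.X)\{a,b,d} + a.(c.X + (X + X)) has moves -a-> s1
  s1 = c.(rec X. (d.c.X)\{a,b,d} + a.(c.X + (X + X))) + ((rec X. (d.c.X)\{a,b,d} + a.(c.X + (X + X))) + (rec X. (d.c.X)\{a,b,d} + a.(c.X + (X + X)))) has moves -a-> s1, -c-> s0
Q's transition system — 2 states:
  t0 = rec X. (d.c.X)\{a,b,d} + c.(c.X + (X + X)) has moves -c-> t1
  t1 = c.(rec X. (d.c.X)\{a,b,d} + c.(c.X + (X + X))) + ((rec X. (d.c.X)\{a,b,d} + c.(c.X + (X + X))) + (rec X. (d.c.X)\{a,b,d} + c.(c.X + (X + X)))) has moves -c-> t0, -c-> t1
Executing a from P (initial set {s0}):
  after a @ step 1: {s1}
  ✓ P
Executing a from Q (initial set {t0}):
  after a @ step 1: no successor for Q

a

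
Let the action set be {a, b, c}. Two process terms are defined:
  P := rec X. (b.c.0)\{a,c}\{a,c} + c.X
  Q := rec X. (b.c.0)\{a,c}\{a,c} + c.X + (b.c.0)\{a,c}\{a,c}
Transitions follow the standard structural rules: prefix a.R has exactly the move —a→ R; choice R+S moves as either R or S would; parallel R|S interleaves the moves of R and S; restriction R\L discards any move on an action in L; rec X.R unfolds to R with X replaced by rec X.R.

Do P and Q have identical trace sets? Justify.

Reachable graph of P (2 states):
  s0 = rec X. (b.c.0)\{a,c}\{a,c} + c.X has moves --b--▸ s1, --c--▸ s0
  s1 = (c.0)\{a,c}\{a,c} has moves deadlocked
Reachable graph of Q (2 states):
  t0 = rec X. (b.c.0)\{a,c}\{a,c} + c.X + (b.c.0)\{a,c}\{a,c} has moves --b--▸ t1, --c--▸ t0
  t1 = (c.0)\{a,c}\{a,c} has moves deadlocked
Coarsest stable partition (strong bisimilarity classes):
  B0 = {s0, t0}
  B1 = {s1, t1}
s0 ∈ B0, t0 ∈ B0 → same block
Bisimilar ⇒ trace-equivalent.

traces(P) = traces(Q)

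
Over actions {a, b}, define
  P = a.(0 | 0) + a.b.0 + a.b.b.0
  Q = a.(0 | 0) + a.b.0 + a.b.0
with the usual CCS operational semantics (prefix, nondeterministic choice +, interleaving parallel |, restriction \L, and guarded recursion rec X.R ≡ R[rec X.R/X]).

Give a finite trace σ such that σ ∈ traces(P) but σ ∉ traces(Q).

LTS(P): 5 reachable states
  u0 = a.(0 | 0) + a.b.0 + a.b.b.0 | —a→ u1, —a→ u2, —a→ u3
  u1 = 0 | 0 | deadlocked
  u2 = b.0 | —b→ u4
  u3 = b.b.0 | —b→ u2
  u4 = 0 | deadlocked
LTS(Q): 4 reachable states
  v0 = a.(0 | 0) + a.b.0 + a.b.0 | —a→ v1, —a→ v2
  v1 = 0 | 0 | deadlocked
  v2 = b.0 | —b→ v3
  v3 = 0 | deadlocked
Run σ = ⟨abb⟩ on P: start {u0}
  after a @ step 1: {u1, u2, u3}
  after b @ step 2: {u2, u4}
  after b @ step 3: {u4}
  ✓ P
Run σ = ⟨abb⟩ on Q: start {v0}
  after a @ step 1: {v1, v2}
  after b @ step 2: {v3}
  after b @ step 3: ∅  — Q cannot continue

abb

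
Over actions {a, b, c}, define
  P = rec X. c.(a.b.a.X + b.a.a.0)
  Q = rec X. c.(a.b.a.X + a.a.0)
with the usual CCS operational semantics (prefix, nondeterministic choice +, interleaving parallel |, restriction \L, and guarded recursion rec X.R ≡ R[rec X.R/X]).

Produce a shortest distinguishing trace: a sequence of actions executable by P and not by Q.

Reachable graph of P (7 states):
  m0 = rec X. c.(a.b.a.X + b.a.a.0) has moves —c→ m1
  m1 = a.b.a.(rec X. c.(a.b.a.X + b.a.a.0)) + b.a.a.0 has moves —a→ m2, —b→ m3
  m2 = b.a.(rec X. c.(a.b.a.X + b.a.a.0)) has moves —b→ m4
  m3 = a.a.0 has moves —a→ m5
  m4 = a.(rec X. c.(a.b.a.X + b.a.a.0)) has moves —a→ m0
  m5 = a.0 has moves —a→ m6
  m6 = 0 has moves ∅
Reachable graph of Q (6 states):
  n0 = rec X. c.(a.b.a.X + a.a.0) has moves —c→ n1
  n1 = a.b.a.(rec X. c.(a.b.a.X + a.a.0)) + a.a.0 has moves —a→ n2, —a→ n3
  n2 = a.0 has moves —a→ n4
  n3 = b.a.(rec X. c.(a.b.a.X + a.a.0)) has moves —b→ n5
  n4 = 0 has moves ∅
  n5 = a.(rec X. c.(a.b.a.X + a.a.0)) has moves —a→ n0
Trace ⟨cb⟩ through P, begin at {m0}:
  step 1 (c): {m1}
  step 2 (b): {m3}
  — P admits the full trace.
Trace ⟨cb⟩ through Q, begin at {n0}:
  step 1 (c): {n1}
  step 2 (b): ∅  — Q cannot continue

cb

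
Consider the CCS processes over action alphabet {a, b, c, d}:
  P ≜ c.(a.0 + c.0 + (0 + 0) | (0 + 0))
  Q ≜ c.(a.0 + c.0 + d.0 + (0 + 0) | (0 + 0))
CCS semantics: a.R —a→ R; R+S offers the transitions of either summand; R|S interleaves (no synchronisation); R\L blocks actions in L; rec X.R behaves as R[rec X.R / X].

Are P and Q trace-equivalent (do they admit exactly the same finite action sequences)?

LTS(P): 3 reachable states
  m0 = c.(a.0 + c.0 + (0 + 0) | (0 + 0)) :: ··c··> m1
  m1 = a.0 + c.0 + (0 + 0) | (0 + 0) :: ··a··> m2, ··c··> m2
  m2 = 0 :: deadlocked
LTS(Q): 3 reachable states
  n0 = c.(a.0 + c.0 + d.0 + (0 + 0) | (0 + 0)) :: ··c··> n1
  n1 = a.0 + c.0 + d.0 + (0 + 0) | (0 + 0) :: ··a··> n2, ··c··> n2, ··d··> n2
  n2 = 0 :: deadlocked
Run σ = ⟨cd⟩ on Q: start {n0}
  after c @ step 1: {n1}
  after d @ step 2: {n2}
  Q completes σ.
Run σ = ⟨cd⟩ on P: start {m0}
  after c @ step 1: {m1}
  after d @ step 2: no successor for P

NO — witness ⟨cd⟩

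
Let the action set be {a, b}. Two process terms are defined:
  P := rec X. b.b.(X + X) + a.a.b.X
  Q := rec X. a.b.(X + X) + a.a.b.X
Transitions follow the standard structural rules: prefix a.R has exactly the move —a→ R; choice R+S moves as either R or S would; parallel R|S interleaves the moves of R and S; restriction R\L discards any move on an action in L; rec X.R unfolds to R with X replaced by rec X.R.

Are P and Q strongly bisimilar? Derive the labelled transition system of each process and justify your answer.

Reachable graph of P (5 states):
  u0 = rec X. b.b.(X + X) + a.a.b.X :: ··a··> u1, ··b··> u2
  u1 = a.b.(rec X. b.b.(X + X) + a.a.b.X) :: ··a··> u3
  u2 = b.((rec X. b.b.(X + X) + a.a.b.X) + (rec X. b.b.(X + X) + a.a.b.X)) :: ··b··> u4
  u3 = b.(rec X. b.b.(X + X) + a.a.b.X) :: ··b··> u0
  u4 = (rec X. b.b.(X + X) + a.a.b.X) + (rec X. b.b.(X + X) + a.a.b.X) :: ··a··> u1, ··b··> u2
Reachable graph of Q (5 states):
  v0 = rec X. a.b.(X + X) + a.a.b.X :: ··a··> v1, ··a··> v2
  v1 = a.b.(rec X. a.b.(X + X) + a.a.b.X) :: ··a··> v3
  v2 = b.((rec X. a.b.(X + X) + a.a.b.X) + (rec X. a.b.(X + X) + a.a.b.X)) :: ··b··> v4
  v3 = b.(rec X. a.b.(X + X) + a.a.b.X) :: ··b··> v0
  v4 = (rec X. a.b.(X + X) + a.a.b.X) + (rec X. a.b.(X + X) + a.a.b.X) :: ··a··> v1, ··a··> v2
Coarsest stable partition (strong bisimilarity classes):
  B0 = {u0, u4}
  B1 = {u1}
  B2 = {u2, u3}
  B3 = {v0, v4}
  B4 = {v2, v3}
  B5 = {v1}
u0 ∈ B0, v0 ∈ B3 → different blocks

P ≁ Q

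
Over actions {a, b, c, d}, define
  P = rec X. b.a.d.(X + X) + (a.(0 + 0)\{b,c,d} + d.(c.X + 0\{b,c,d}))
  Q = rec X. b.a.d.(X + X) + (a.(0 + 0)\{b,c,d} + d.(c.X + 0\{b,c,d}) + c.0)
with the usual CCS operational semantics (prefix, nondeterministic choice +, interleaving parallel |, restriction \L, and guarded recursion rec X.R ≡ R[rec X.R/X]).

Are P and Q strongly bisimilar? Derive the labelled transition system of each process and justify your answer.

not bisimilar

LTS(P): 6 reachable states
  p0 = rec X. b.a.d.(X + X) + (a.(0 + 0)\{b,c,d} + d.(c.X + 0\{b,c,d})) | =a=> p1, =b=> p2, =d=> p3
  p1 = (0 + 0)\{b,c,d} | (no moves)
  p2 = a.d.((rec X. b.a.d.(X + X) + (a.(0 + 0)\{b,c,d} + d.(c.X + 0\{b,c,d}))) + (rec X. b.a.d.(X + X) + (a.(0 + 0)\{b,c,d} + d.(c.X + 0\{b,c,d})))) | =a=> p4
  p3 = c.(rec X. b.a.d.(X + X) + (a.(0 + 0)\{b,c,d} + d.(c.X + 0\{b,c,d}))) + 0\{b,c,d} | =c=> p0
  p4 = d.((rec X. b.a.d.(X + X) + (a.(0 + 0)\{b,c,d} + d.(c.X + 0\{b,c,d}))) + (rec X. b.a.d.(X + X) + (a.(0 + 0)\{b,c,d} + d.(c.X + 0\{b,c,d})))) | =d=> p5
  p5 = (rec X. b.a.d.(X + X) + (a.(0 + 0)\{b,c,d} + d.(c.X + 0\{b,c,d}))) + (rec X. b.a.d.(X + X) + (a.(0 + 0)\{b,c,d} + d.(c.X + 0\{b,c,d}))) | =a=> p1, =b=> p2, =d=> p3
LTS(Q): 7 reachable states
  q0 = rec X. b.a.d.(X + X) + (a.(0 + 0)\{b,c,d} + d.(c.X + 0\{b,c,d}) + c.0) | =a=> q1, =b=> q2, =c=> q3, =d=> q4
  q1 = (0 + 0)\{b,c,d} | (no moves)
  q2 = a.d.((rec X. b.a.d.(X + X) + (a.(0 + 0)\{b,c,d} + d.(c.X + 0\{b,c,d}) + c.0)) + (rec X. b.a.d.(X + X) + (a.(0 + 0)\{b,c,d} + d.(c.X + 0\{b,c,d}) + c.0))) | =a=> q5
  q3 = 0 | (no moves)
  q4 = c.(rec X. b.a.d.(X + X) + (a.(0 + 0)\{b,c,d} + d.(c.X + 0\{b,c,d}) + c.0)) + 0\{b,c,d} | =c=> q0
  q5 = d.((rec X. b.a.d.(X + X) + (a.(0 + 0)\{b,c,d} + d.(c.X + 0\{b,c,d}) + c.0)) + (rec X. b.a.d.(X + X) + (a.(0 + 0)\{b,c,d} + d.(c.X + 0\{b,c,d}) + c.0))) | =d=> q6
  q6 = (rec X. b.a.d.(X + X) + (a.(0 + 0)\{b,c,d} + d.(c.X + 0\{b,c,d}) + c.0)) + (rec X. b.a.d.(X + X) + (a.(0 + 0)\{b,c,d} + d.(c.X + 0\{b,c,d}) + c.0)) | =a=> q1, =b=> q2, =c=> q3, =d=> q4
Partition-refinement fixed point:
  B0 = {p0, p5}
  B1 = {p3}
  B2 = {p1, q1, q3}
  B3 = {p2}
  B4 = {p4}
  B5 = {q0, q6}
  B6 = {q4}
  B7 = {q2}
  B8 = {q5}
p0 ∈ B0, q0 ∈ B5 → different blocks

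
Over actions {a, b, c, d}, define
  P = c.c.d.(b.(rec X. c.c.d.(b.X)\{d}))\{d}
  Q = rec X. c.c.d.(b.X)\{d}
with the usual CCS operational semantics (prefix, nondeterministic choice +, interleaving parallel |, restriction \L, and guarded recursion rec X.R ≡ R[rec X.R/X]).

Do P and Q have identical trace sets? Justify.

traces(P) = traces(Q)

LTS(P): 7 reachable states
  s0 = c.c.d.(b.(rec X. c.c.d.(b.X)\{d}))\{d} has moves ··c··> s1
  s1 = c.d.(b.(rec X. c.c.d.(b.X)\{d}))\{d} has moves ··c··> s2
  s2 = d.(b.(rec X. c.c.d.(b.X)\{d}))\{d} has moves ··d··> s3
  s3 = (b.(rec X. c.c.d.(b.X)\{d}))\{d} has moves ··b··> s4
  s4 = (rec X. c.c.d.(b.X)\{d})\{d} has moves ··c··> s5
  s5 = (c.d.(b.(rec X. c.c.d.(b.X)\{d}))\{d})\{d} has moves ··c··> s6
  s6 = (d.(b.(rec X. c.c.d.(b.X)\{d}))\{d})\{d} has moves ∅
LTS(Q): 7 reachable states
  t0 = rec X. c.c.d.(b.X)\{d} has moves ··c··> t1
  t1 = c.d.(b.(rec X. c.c.d.(b.X)\{d}))\{d} has moves ··c··> t2
  t2 = d.(b.(rec X. c.c.d.(b.X)\{d}))\{d} has moves ··d··> t3
  t3 = (b.(rec X. c.c.d.(b.X)\{d}))\{d} has moves ··b··> t4
  t4 = (rec X. c.c.d.(b.X)\{d})\{d} has moves ··c··> t5
  t5 = (c.d.(b.(rec X. c.c.d.(b.X)\{d}))\{d})\{d} has moves ··c··> t6
  t6 = (d.(b.(rec X. c.c.d.(b.X)\{d}))\{d})\{d} has moves ∅
Bisimilarity quotient blocks:
  B0 = {s0, t0}
  B1 = {s1, t1}
  B2 = {s2, t2}
  B3 = {s3, t3}
  B4 = {s4, t4}
  B5 = {s5, t5}
  B6 = {s6, t6}
s0 ∈ B0, t0 ∈ B0 → same block
Bisimilar ⇒ trace-equivalent.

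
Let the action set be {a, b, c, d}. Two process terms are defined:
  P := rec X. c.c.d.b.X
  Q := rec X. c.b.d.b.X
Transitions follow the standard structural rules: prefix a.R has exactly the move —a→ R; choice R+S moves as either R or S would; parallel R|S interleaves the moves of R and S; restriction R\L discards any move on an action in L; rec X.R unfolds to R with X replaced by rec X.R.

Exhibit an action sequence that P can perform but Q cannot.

P's transition system — 4 states:
  m0 = rec X. c.c.d.b.X ⊢ —c→ m1
  m1 = c.d.b.(rec X. c.c.d.b.X) ⊢ —c→ m2
  m2 = d.b.(rec X. c.c.d.b.X) ⊢ —d→ m3
  m3 = b.(rec X. c.c.d.b.X) ⊢ —b→ m0
Q's transition system — 4 states:
  n0 = rec X. c.b.d.b.X ⊢ —c→ n1
  n1 = b.d.b.(rec X. c.b.d.b.X) ⊢ —b→ n2
  n2 = d.b.(rec X. c.b.d.b.X) ⊢ —d→ n3
  n3 = b.(rec X. c.b.d.b.X) ⊢ —b→ n0
Run σ = ⟨cc⟩ on P: start {m0}
  [1] c ⇒ {m1}
  [2] c ⇒ {m2}
  P completes σ.
Run σ = ⟨cc⟩ on Q: start {n0}
  [1] c ⇒ {n1}
  [2] c ⇒ ∅  — Q cannot continue

cc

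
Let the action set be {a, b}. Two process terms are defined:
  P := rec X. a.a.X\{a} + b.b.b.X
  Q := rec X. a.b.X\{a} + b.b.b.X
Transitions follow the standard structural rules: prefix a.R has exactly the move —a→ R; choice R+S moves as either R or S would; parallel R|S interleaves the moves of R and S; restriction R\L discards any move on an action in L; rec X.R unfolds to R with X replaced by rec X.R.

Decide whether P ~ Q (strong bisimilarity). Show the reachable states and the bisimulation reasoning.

NO

P's transition system — 7 states:
  u0 = rec X. a.a.X\{a} + b.b.b.X ⊢ -a-> u1, -b-> u2
  u1 = a.(rec X. a.a.X\{a} + b.b.b.X)\{a} ⊢ -a-> u3
  u2 = b.b.(rec X. a.a.X\{a} + b.b.b.X) ⊢ -b-> u4
  u3 = (rec X. a.a.X\{a} + b.b.b.X)\{a} ⊢ -b-> u5
  u4 = b.(rec X. a.a.X\{a} + b.b.b.X) ⊢ -b-> u0
  u5 = (b.b.(rec X. a.a.X\{a} + b.b.b.X))\{a} ⊢ -b-> u6
  u6 = (b.(rec X. a.a.X\{a} + b.b.b.X))\{a} ⊢ -b-> u3
Q's transition system — 7 states:
  v0 = rec X. a.b.X\{a} + b.b.b.X ⊢ -a-> v1, -b-> v2
  v1 = b.(rec X. a.b.X\{a} + b.b.b.X)\{a} ⊢ -b-> v3
  v2 = b.b.(rec X. a.b.X\{a} + b.b.b.X) ⊢ -b-> v4
  v3 = (rec X. a.b.X\{a} + b.b.b.X)\{a} ⊢ -b-> v5
  v4 = b.(rec X. a.b.X\{a} + b.b.b.X) ⊢ -b-> v0
  v5 = (b.b.(rec X. a.b.X\{a} + b.b.b.X))\{a} ⊢ -b-> v6
  v6 = (b.(rec X. a.b.X\{a} + b.b.b.X))\{a} ⊢ -b-> v3
Coarsest stable partition (strong bisimilarity classes):
  B0 = {u0}
  B1 = {u2}
  B2 = {u4}
  B3 = {u1}
  B4 = {u3, u5, u6, v1, v3, v5, v6}
  B5 = {v0}
  B6 = {v2}
  B7 = {v4}
u0 ∈ B0, v0 ∈ B5 → different blocks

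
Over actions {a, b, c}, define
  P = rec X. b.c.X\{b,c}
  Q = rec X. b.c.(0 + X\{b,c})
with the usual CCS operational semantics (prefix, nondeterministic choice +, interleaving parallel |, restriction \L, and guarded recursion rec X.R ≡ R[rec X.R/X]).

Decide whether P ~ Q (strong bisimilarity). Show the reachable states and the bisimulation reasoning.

Reachable graph of P (3 states):
  m0 = rec X. b.c.X\{b,c} ⊢ =b=> m1
  m1 = c.(rec X. b.c.X\{b,c})\{b,c} ⊢ =c=> m2
  m2 = (rec X. b.c.X\{b,c})\{b,c} ⊢ stopped
Reachable graph of Q (3 states):
  n0 = rec X. b.c.(0 + X\{b,c}) ⊢ =b=> n1
  n1 = c.(0 + (rec X. b.c.(0 + X\{b,c}))\{b,c}) ⊢ =c=> n2
  n2 = 0 + (rec X. b.c.(0 + X\{b,c}))\{b,c} ⊢ stopped
Partition-refinement fixed point:
  B0 = {m0, n0}
  B1 = {m1, n1}
  B2 = {m2, n2}
m0 ∈ B0, n0 ∈ B0 → same block

P ~ Q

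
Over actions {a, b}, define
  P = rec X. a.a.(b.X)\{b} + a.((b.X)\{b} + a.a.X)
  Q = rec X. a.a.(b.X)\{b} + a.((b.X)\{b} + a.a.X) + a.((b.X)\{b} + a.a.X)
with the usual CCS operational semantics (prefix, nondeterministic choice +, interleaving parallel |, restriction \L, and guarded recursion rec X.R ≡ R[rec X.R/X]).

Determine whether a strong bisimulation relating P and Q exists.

YES

LTS(P): 5 reachable states
  m0 = rec X. a.a.(b.X)\{b} + a.((b.X)\{b} + a.a.X) ⊢ —a→ m1, —a→ m2
  m1 = (b.(rec X. a.a.(b.X)\{b} + a.((b.X)\{b} + a.a.X)))\{b} + a.a.(rec X. a.a.(b.X)\{b} + a.((b.X)\{b} + a.a.X)) ⊢ —a→ m3
  m2 = a.(b.(rec X. a.a.(b.X)\{b} + a.((b.X)\{b} + a.a.X)))\{b} ⊢ —a→ m4
  m3 = a.(rec X. a.a.(b.X)\{b} + a.((b.X)\{b} + a.a.X)) ⊢ —a→ m0
  m4 = (b.(rec X. a.a.(b.X)\{b} + a.((b.X)\{b} + a.a.X)))\{b} ⊢ deadlocked
LTS(Q): 5 reachable states
  n0 = rec X. a.a.(b.X)\{b} + a.((b.X)\{b} + a.a.X) + a.((b.X)\{b} + a.a.X) ⊢ —a→ n1, —a→ n2
  n1 = (b.(rec X. a.a.(b.X)\{b} + a.((b.X)\{b} + a.a.X) + a.((b.X)\{b} + a.a.X)))\{b} + a.a.(rec X. a.a.(b.X)\{b} + a.((b.X)\{b} + a.a.X) + a.((b.X)\{b} + a.a.X)) ⊢ —a→ n3
  n2 = a.(b.(rec X. a.a.(b.X)\{b} + a.((b.X)\{b} + a.a.X) + a.((b.X)\{b} + a.a.X)))\{b} ⊢ —a→ n4
  n3 = a.(rec X. a.a.(b.X)\{b} + a.((b.X)\{b} + a.a.X) + a.((b.X)\{b} + a.a.X)) ⊢ —a→ n0
  n4 = (b.(rec X. a.a.(b.X)\{b} + a.((b.X)\{b} + a.a.X) + a.((b.X)\{b} + a.a.X)))\{b} ⊢ deadlocked
Partition-refinement fixed point:
  B0 = {m0, n0}
  B1 = {m2, n2}
  B2 = {m4, n4}
  B3 = {m1, n1}
  B4 = {m3, n3}
m0 ∈ B0, n0 ∈ B0 → same block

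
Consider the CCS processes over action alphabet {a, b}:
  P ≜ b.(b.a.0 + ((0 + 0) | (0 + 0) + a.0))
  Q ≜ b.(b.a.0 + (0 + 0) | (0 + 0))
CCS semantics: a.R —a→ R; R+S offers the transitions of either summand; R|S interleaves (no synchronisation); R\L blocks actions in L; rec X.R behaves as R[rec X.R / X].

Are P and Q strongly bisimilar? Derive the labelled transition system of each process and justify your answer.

not bisimilar

LTS(P): 4 reachable states
  u0 = b.(b.a.0 + ((0 + 0) | (0 + 0) + a.0)) has moves —b→ u1
  u1 = b.a.0 + ((0 + 0) | (0 + 0) + a.0) has moves —a→ u2, —b→ u3
  u2 = 0 has moves ∅
  u3 = a.0 has moves —a→ u2
LTS(Q): 4 reachable states
  v0 = b.(b.a.0 + (0 + 0) | (0 + 0)) has moves —b→ v1
  v1 = b.a.0 + (0 + 0) | (0 + 0) has moves —b→ v2
  v2 = a.0 has moves —a→ v3
  v3 = 0 has moves ∅
Partition-refinement fixed point:
  B0 = {u0}
  B1 = {u1}
  B2 = {u2, v3}
  B3 = {u3, v2}
  B4 = {v0}
  B5 = {v1}
u0 ∈ B0, v0 ∈ B4 → different blocks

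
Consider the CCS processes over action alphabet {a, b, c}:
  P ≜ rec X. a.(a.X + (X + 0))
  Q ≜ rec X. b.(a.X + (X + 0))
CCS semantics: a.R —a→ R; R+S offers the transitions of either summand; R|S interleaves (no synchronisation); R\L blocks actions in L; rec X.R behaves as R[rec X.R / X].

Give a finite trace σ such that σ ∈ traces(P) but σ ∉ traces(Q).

Reachable graph of P (2 states):
  m0 = rec X. a.(a.X + (X + 0)) ⊢ ··a··> m1
  m1 = a.(rec X. a.(a.X + (X + 0))) + ((rec X. a.(a.X + (X + 0))) + 0) ⊢ ··a··> m0, ··a··> m1
Reachable graph of Q (2 states):
  n0 = rec X. b.(a.X + (X + 0)) ⊢ ··b··> n1
  n1 = a.(rec X. b.(a.X + (X + 0))) + ((rec X. b.(a.X + (X + 0))) + 0) ⊢ ··a··> n0, ··b··> n1
Executing a from P (initial set {m0}):
  step 1 (a): {m1}
  — P admits the full trace.
Executing a from Q (initial set {n0}):
  step 1 (a): no successor for Q

a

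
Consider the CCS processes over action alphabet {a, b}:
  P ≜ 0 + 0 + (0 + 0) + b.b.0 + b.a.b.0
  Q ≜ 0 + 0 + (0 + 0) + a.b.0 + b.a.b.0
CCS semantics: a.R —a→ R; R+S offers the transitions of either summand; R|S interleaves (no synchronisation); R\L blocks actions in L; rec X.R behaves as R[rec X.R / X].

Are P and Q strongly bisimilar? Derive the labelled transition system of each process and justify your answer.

Reachable graph of P (4 states):
  u0 = 0 + 0 + (0 + 0) + b.b.0 + b.a.b.0 → —b→ u1, —b→ u2
  u1 = a.b.0 → —a→ u2
  u2 = b.0 → —b→ u3
  u3 = 0 → deadlocked
Reachable graph of Q (4 states):
  v0 = 0 + 0 + (0 + 0) + a.b.0 + b.a.b.0 → —a→ v1, —b→ v2
  v1 = b.0 → —b→ v3
  v2 = a.b.0 → —a→ v1
  v3 = 0 → deadlocked
Coarsest stable partition (strong bisimilarity classes):
  B0 = {u0}
  B1 = {u1, v2}
  B2 = {u2, v1}
  B3 = {u3, v3}
  B4 = {v0}
u0 ∈ B0, v0 ∈ B4 → different blocks

NO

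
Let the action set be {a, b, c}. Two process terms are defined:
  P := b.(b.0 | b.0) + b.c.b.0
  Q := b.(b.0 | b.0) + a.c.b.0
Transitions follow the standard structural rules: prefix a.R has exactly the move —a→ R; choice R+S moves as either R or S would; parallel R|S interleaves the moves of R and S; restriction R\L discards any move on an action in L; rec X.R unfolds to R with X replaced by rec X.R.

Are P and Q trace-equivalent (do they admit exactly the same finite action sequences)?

traces(P) ≠ traces(Q) — witness ⟨bc⟩

LTS(P): 8 reachable states
  p0 = b.(b.0 | b.0) + b.c.b.0 ⊢ ··b··> p1, ··b··> p2
  p1 = b.0 | b.0 ⊢ ··b··> p3, ··b··> p4
  p2 = c.b.0 ⊢ ··c··> p5
  p3 = 0 | b.0 ⊢ ··b··> p6
  p4 = b.0 | 0 ⊢ ··b··> p6
  p5 = b.0 ⊢ ··b··> p7
  p6 = 0 | 0 ⊢ (no moves)
  p7 = 0 ⊢ (no moves)
LTS(Q): 8 reachable states
  q0 = b.(b.0 | b.0) + a.c.b.0 ⊢ ··a··> q1, ··b··> q2
  q1 = c.b.0 ⊢ ··c··> q3
  q2 = b.0 | b.0 ⊢ ··b··> q4, ··b··> q5
  q3 = b.0 ⊢ ··b··> q6
  q4 = 0 | b.0 ⊢ ··b··> q7
  q5 = b.0 | 0 ⊢ ··b··> q7
  q6 = 0 ⊢ (no moves)
  q7 = 0 | 0 ⊢ (no moves)
Run σ = ⟨bc⟩ on P: start {p0}
  after b @ step 1: {p1, p2}
  after c @ step 2: {p5}
  — P admits the full trace.
Run σ = ⟨bc⟩ on Q: start {q0}
  after b @ step 1: {q2}
  after c @ step 2: no successor for Q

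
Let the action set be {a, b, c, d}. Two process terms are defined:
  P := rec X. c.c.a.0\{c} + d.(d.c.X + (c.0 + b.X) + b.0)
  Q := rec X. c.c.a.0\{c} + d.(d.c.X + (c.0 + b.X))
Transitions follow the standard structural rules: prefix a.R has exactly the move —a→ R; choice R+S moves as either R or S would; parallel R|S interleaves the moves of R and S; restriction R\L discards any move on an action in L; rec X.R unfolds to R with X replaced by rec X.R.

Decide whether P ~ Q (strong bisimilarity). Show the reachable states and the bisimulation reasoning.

LTS(P): 7 reachable states
  p0 = rec X. c.c.a.0\{c} + d.(d.c.X + (c.0 + b.X) + b.0) ⊢ ··c··> p1, ··d··> p2
  p1 = c.a.0\{c} ⊢ ··c··> p3
  p2 = d.c.(rec X. c.c.a.0\{c} + d.(d.c.X + (c.0 + b.X) + b.0)) + (c.0 + b.(rec X. c.c.a.0\{c} + d.(d.c.X + (c.0 + b.X) + b.0))) + b.0 ⊢ ··b··> p0, ··b··> p4, ··c··> p4, ··d··> p5
  p3 = a.0\{c} ⊢ ··a··> p6
  p4 = 0 ⊢ (no moves)
  p5 = c.(rec X. c.c.a.0\{c} + d.(d.c.X + (c.0 + b.X) + b.0)) ⊢ ··c··> p0
  p6 = 0\{c} ⊢ (no moves)
LTS(Q): 7 reachable states
  q0 = rec X. c.c.a.0\{c} + d.(d.c.X + (c.0 + b.X)) ⊢ ··c··> q1, ··d··> q2
  q1 = c.a.0\{c} ⊢ ··c··> q3
  q2 = d.c.(rec X. c.c.a.0\{c} + d.(d.c.X + (c.0 + b.X))) + (c.0 + b.(rec X. c.c.a.0\{c} + d.(d.c.X + (c.0 + b.X)))) ⊢ ··b··> q0, ··c··> q4, ··d··> q5
  q3 = a.0\{c} ⊢ ··a··> q6
  q4 = 0 ⊢ (no moves)
  q5 = c.(rec X. c.c.a.0\{c} + d.(d.c.X + (c.0 + b.X))) ⊢ ··c··> q0
  q6 = 0\{c} ⊢ (no moves)
Partition-refinement fixed point:
  B0 = {p0}
  B1 = {p1, q1}
  B2 = {p3, q3}
  B3 = {p4, p6, q4, q6}
  B4 = {p2}
  B5 = {p5}
  B6 = {q0}
  B7 = {q2}
  B8 = {q5}
p0 ∈ B0, q0 ∈ B6 → different blocks

P ≁ Q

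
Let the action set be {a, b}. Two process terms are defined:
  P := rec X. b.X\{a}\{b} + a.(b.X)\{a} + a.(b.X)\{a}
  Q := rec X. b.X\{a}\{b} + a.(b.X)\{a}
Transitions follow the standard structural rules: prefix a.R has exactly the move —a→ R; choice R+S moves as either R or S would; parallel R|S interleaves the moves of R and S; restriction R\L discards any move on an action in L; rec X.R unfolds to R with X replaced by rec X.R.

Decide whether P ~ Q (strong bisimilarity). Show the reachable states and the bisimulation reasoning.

YES

Reachable graph of P (5 states):
  m0 = rec X. b.X\{a}\{b} + a.(b.X)\{a} + a.(b.X)\{a} has moves -a-> m1, -b-> m2
  m1 = (b.(rec X. b.X\{a}\{b} + a.(b.X)\{a} + a.(b.X)\{a}))\{a} has moves -b-> m3
  m2 = (rec X. b.X\{a}\{b} + a.(b.X)\{a} + a.(b.X)\{a})\{a}\{b} has moves ∅
  m3 = (rec X. b.X\{a}\{b} + a.(b.X)\{a} + a.(b.X)\{a})\{a} has moves -b-> m4
  m4 = (rec X. b.X\{a}\{b} + a.(b.X)\{a} + a.(b.X)\{a})\{a}\{b}\{a} has moves ∅
Reachable graph of Q (5 states):
  n0 = rec X. b.X\{a}\{b} + a.(b.X)\{a} has moves -a-> n1, -b-> n2
  n1 = (b.(rec X. b.X\{a}\{b} + a.(b.X)\{a}))\{a} has moves -b-> n3
  n2 = (rec X. b.X\{a}\{b} + a.(b.X)\{a})\{a}\{b} has moves ∅
  n3 = (rec X. b.X\{a}\{b} + a.(b.X)\{a})\{a} has moves -b-> n4
  n4 = (rec X. b.X\{a}\{b} + a.(b.X)\{a})\{a}\{b}\{a} has moves ∅
Bisimilarity quotient blocks:
  B0 = {m0, n0}
  B1 = {m2, m4, n2, n4}
  B2 = {m1, n1}
  B3 = {m3, n3}
m0 ∈ B0, n0 ∈ B0 → same block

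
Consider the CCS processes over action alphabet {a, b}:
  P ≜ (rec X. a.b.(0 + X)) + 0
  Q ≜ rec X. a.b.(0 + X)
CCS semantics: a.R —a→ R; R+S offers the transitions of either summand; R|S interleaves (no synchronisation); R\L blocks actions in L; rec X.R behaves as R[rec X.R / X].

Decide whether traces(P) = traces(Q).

LTS(P): 3 reachable states
  p0 = (rec X. a.b.(0 + X)) + 0 → --a--▸ p1
  p1 = b.(0 + (rec X. a.b.(0 + X))) → --b--▸ p2
  p2 = 0 + (rec X. a.b.(0 + X)) → --a--▸ p1
LTS(Q): 3 reachable states
  q0 = rec X. a.b.(0 + X) → --a--▸ q1
  q1 = b.(0 + (rec X. a.b.(0 + X))) → --b--▸ q2
  q2 = 0 + (rec X. a.b.(0 + X)) → --a--▸ q1
Bisimilarity quotient blocks:
  B0 = {p0, p2, q0, q2}
  B1 = {p1, q1}
p0 ∈ B0, q0 ∈ B0 → same block
Bisimilar ⇒ trace-equivalent.

YES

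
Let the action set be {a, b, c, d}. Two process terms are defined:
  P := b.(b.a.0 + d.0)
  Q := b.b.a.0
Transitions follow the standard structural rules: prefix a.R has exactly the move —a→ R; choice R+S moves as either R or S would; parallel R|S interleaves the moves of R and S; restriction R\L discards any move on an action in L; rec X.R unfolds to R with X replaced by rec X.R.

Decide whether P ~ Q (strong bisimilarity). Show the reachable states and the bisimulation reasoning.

P's transition system — 4 states:
  m0 = b.(b.a.0 + d.0) | —b→ m1
  m1 = b.a.0 + d.0 | —b→ m2, —d→ m3
  m2 = a.0 | —a→ m3
  m3 = 0 | deadlocked
Q's transition system — 4 states:
  n0 = b.b.a.0 | —b→ n1
  n1 = b.a.0 | —b→ n2
  n2 = a.0 | —a→ n3
  n3 = 0 | deadlocked
Partition-refinement fixed point:
  B0 = {m0}
  B1 = {m1}
  B2 = {m2, n2}
  B3 = {m3, n3}
  B4 = {n0}
  B5 = {n1}
m0 ∈ B0, n0 ∈ B4 → different blocks

P ≁ Q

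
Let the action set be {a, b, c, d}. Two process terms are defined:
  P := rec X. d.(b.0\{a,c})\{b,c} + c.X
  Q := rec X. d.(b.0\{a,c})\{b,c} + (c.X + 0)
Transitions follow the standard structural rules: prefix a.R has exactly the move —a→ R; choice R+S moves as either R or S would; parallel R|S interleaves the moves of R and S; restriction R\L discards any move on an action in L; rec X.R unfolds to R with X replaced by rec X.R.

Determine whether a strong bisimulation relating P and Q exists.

bisimilar

Reachable graph of P (2 states):
  p0 = rec X. d.(b.0\{a,c})\{b,c} + c.X has moves =c=> p0, =d=> p1
  p1 = (b.0\{a,c})\{b,c} has moves ∅
Reachable graph of Q (2 states):
  q0 = rec X. d.(b.0\{a,c})\{b,c} + (c.X + 0) has moves =c=> q0, =d=> q1
  q1 = (b.0\{a,c})\{b,c} has moves ∅
Coarsest stable partition (strong bisimilarity classes):
  B0 = {p0, q0}
  B1 = {p1, q1}
p0 ∈ B0, q0 ∈ B0 → same block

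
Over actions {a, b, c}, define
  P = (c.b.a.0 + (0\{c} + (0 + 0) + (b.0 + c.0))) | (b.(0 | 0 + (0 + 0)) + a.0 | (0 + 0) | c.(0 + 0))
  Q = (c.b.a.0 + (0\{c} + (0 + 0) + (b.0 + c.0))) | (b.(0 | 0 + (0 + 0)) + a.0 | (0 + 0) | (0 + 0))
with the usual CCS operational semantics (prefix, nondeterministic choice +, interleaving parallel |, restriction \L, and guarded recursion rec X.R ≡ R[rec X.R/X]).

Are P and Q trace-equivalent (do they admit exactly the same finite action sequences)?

LTS(P): 20 reachable states
  s0 = (c.b.a.0 + (0\{c} + (0 + 0) + (b.0 + c.0))) | (b.(0 | 0 + (0 + 0)) + a.0 | (0 + 0) | c.(0 + 0)) :: ··a··> s1, ··b··> s2, ··b··> s3, ··c··> s3, ··c··> s4, ··c··> s5
  s1 = (c.b.a.0 + (0\{c} + (0 + 0) + (b.0 + c.0))) | (0 | (0 + 0) | c.(0 + 0)) :: ··b··> s6, ··c··> s6, ··c··> s7, ··c··> s8
  s2 = (c.b.a.0 + (0\{c} + (0 + 0) + (b.0 + c.0))) | (0 | 0 + (0 + 0)) :: ··b··> s9, ··c··> s10, ··c··> s9
  s3 = 0 | (b.(0 | 0 + (0 + 0)) + a.0 | (0 + 0) | c.(0 + 0)) :: ··a··> s6, ··b··> s9, ··c··> s11
  s4 = (c.b.a.0 + (0\{c} + (0 + 0) + (b.0 + c.0))) | (a.0 | (0 + 0) | (0 + 0)) :: ··a··> s7, ··b··> s11, ··c··> s11, ··c··> s12
  s5 = b.a.0 | (b.(0 | 0 + (0 + 0)) + a.0 | (0 + 0) | c.(0 + 0)) :: ··a··> s8, ··b··> s10, ··b··> s13, ··c··> s12
  s6 = 0 | (0 | (0 + 0) | c.(0 + 0)) :: ··c··> s14
  s7 = (c.b.a.0 + (0\{c} + (0 + 0) + (b.0 + c.0))) | (0 | (0 + 0) | (0 + 0)) :: ··b··> s14, ··c··> s14, ··c··> s15
  s8 = b.a.0 | (0 | (0 + 0) | c.(0 + 0)) :: ··b··> s16, ··c··> s15
  s9 = 0 | (0 | 0 + (0 + 0)) :: deadlocked
  s10 = b.a.0 | (0 | 0 + (0 + 0)) :: ··b··> s17
  s11 = 0 | (a.0 | (0 + 0) | (0 + 0)) :: ··a··> s14
  s12 = b.a.0 | (a.0 | (0 + 0) | (0 + 0)) :: ··a··> s15, ··b··> s18
  s13 = a.0 | (b.(0 | 0 + (0 + 0)) + a.0 | (0 + 0) | c.(0 + 0)) :: ··a··> s16, ··a··> s3, ··b··> s17, ··c··> s18
  s14 = 0 | (0 | (0 + 0) | (0 + 0)) :: deadlocked
  s15 = b.a.0 | (0 | (0 + 0) | (0 + 0)) :: ··b··> s19
  s16 = a.0 | (0 | (0 + 0) | c.(0 + 0)) :: ··a··> s6, ··c··> s19
  s17 = a.0 | (0 | 0 + (0 + 0)) :: ··a··> s9
  s18 = a.0 | (a.0 | (0 + 0) | (0 + 0)) :: ··a··> s11, ··a··> s19
  s19 = a.0 | (0 | (0 + 0) | (0 + 0)) :: ··a··> s14
LTS(Q): 12 reachable states
  t0 = (c.b.a.0 + (0\{c} + (0 + 0) + (b.0 + c.0))) | (b.(0 | 0 + (0 + 0)) + a.0 | (0 + 0) | (0 + 0)) :: ··a··> t1, ··b··> t2, ··b··> t3, ··c··> t3, ··c··> t4
  t1 = (c.b.a.0 + (0\{c} + (0 + 0) + (b.0 + c.0))) | (0 | (0 + 0) | (0 + 0)) :: ··b··> t5, ··c··> t5, ··c··> t6
  t2 = (c.b.a.0 + (0\{c} + (0 + 0) + (b.0 + c.0))) | (0 | 0 + (0 + 0)) :: ··b··> t7, ··c··> t7, ··c··> t8
  t3 = 0 | (b.(0 | 0 + (0 + 0)) + a.0 | (0 + 0) | (0 + 0)) :: ··a··> t5, ··b··> t7
  t4 = b.a.0 | (b.(0 | 0 + (0 + 0)) + a.0 | (0 + 0) | (0 + 0)) :: ··a··> t6, ··b··> t8, ··b··> t9
  t5 = 0 | (0 | (0 + 0) | (0 + 0)) :: deadlocked
  t6 = b.a.0 | (0 | (0 + 0) | (0 + 0)) :: ··b··> t10
  t7 = 0 | (0 | 0 + (0 + 0)) :: deadlocked
  t8 = b.a.0 | (0 | 0 + (0 + 0)) :: ··b··> t11
  t9 = a.0 | (b.(0 | 0 + (0 + 0)) + a.0 | (0 + 0) | (0 + 0)) :: ··a··> t10, ··a··> t3, ··b··> t11
  t10 = a.0 | (0 | (0 + 0) | (0 + 0)) :: ··a··> t5
  t11 = a.0 | (0 | 0 + (0 + 0)) :: ··a··> t7
Run σ = ⟨cc⟩ on P: start {s0}
  after c @ step 1: {s3, s4, s5}
  after c @ step 2: {s11, s12}
  — P admits the full trace.
Run σ = ⟨cc⟩ on Q: start {t0}
  after c @ step 1: {t3, t4}
  after c @ step 2: ∅ (Q stuck)

traces(P) ≠ traces(Q) — witness ⟨cc⟩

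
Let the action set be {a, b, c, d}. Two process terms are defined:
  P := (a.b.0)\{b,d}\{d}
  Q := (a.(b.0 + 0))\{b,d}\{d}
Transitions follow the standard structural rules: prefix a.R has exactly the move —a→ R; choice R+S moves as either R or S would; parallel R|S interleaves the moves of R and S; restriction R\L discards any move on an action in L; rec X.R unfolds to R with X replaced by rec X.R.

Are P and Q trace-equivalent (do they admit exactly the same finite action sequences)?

P's transition system — 2 states:
  u0 = (a.b.0)\{b,d}\{d} ⊢ -a-> u1
  u1 = (b.0)\{b,d}\{d} ⊢ ∅
Q's transition system — 2 states:
  v0 = (a.(b.0 + 0))\{b,d}\{d} ⊢ -a-> v1
  v1 = (b.0 + 0)\{b,d}\{d} ⊢ ∅
Bisimilarity quotient blocks:
  B0 = {u0, v0}
  B1 = {u1, v1}
u0 ∈ B0, v0 ∈ B0 → same block
Bisimilar ⇒ trace-equivalent.

traces(P) = traces(Q)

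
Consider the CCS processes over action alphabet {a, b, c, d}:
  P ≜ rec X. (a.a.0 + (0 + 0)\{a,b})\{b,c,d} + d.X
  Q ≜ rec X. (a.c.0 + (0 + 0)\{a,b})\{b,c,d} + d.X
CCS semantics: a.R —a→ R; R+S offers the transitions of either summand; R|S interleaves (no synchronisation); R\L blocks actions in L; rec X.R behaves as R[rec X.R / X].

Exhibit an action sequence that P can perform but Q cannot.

aa

Reachable graph of P (3 states):
  m0 = rec X. (a.a.0 + (0 + 0)\{a,b})\{b,c,d} + d.X | --a--▸ m1, --d--▸ m0
  m1 = (a.0)\{b,c,d} | --a--▸ m2
  m2 = 0\{b,c,d} | ·
Reachable graph of Q (2 states):
  n0 = rec X. (a.c.0 + (0 + 0)\{a,b})\{b,c,d} + d.X | --a--▸ n1, --d--▸ n0
  n1 = (c.0)\{b,c,d} | ·
Executing aa from P (initial set {m0}):
  step 1 (a): {m1}
  step 2 (a): {m2}
  P completes σ.
Executing aa from Q (initial set {n0}):
  step 1 (a): {n1}
  step 2 (a): ∅  — Q cannot continue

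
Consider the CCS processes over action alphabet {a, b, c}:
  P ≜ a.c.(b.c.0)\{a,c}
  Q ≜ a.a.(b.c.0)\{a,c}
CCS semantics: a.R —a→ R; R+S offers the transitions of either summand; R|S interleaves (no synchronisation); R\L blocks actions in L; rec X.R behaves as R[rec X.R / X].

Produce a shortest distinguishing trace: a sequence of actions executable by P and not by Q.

ac

LTS(P): 4 reachable states
  u0 = a.c.(b.c.0)\{a,c} :: =a=> u1
  u1 = c.(b.c.0)\{a,c} :: =c=> u2
  u2 = (b.c.0)\{a,c} :: =b=> u3
  u3 = (c.0)\{a,c} :: deadlocked
LTS(Q): 4 reachable states
  v0 = a.a.(b.c.0)\{a,c} :: =a=> v1
  v1 = a.(b.c.0)\{a,c} :: =a=> v2
  v2 = (b.c.0)\{a,c} :: =b=> v3
  v3 = (c.0)\{a,c} :: deadlocked
Trace ⟨ac⟩ through P, begin at {u0}:
  after a @ step 1: {u1}
  after c @ step 2: {u2}
  P completes σ.
Trace ⟨ac⟩ through Q, begin at {v0}:
  after a @ step 1: {v1}
  after c @ step 2: ∅  — Q cannot continue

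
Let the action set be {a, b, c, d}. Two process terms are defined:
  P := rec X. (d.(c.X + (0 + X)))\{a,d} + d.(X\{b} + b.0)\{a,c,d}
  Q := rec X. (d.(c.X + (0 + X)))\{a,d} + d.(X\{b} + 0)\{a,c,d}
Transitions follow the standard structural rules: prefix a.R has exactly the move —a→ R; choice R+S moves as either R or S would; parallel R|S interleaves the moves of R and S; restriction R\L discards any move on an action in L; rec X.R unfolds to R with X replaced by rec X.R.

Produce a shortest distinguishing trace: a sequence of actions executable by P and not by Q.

db

P's transition system — 3 states:
  m0 = rec X. (d.(c.X + (0 + X)))\{a,d} + d.(X\{b} + b.0)\{a,c,d} | —d→ m1
  m1 = ((rec X. (d.(c.X + (0 + X)))\{a,d} + d.(X\{b} + b.0)\{a,c,d})\{b} + b.0)\{a,c,d} | —b→ m2
  m2 = 0\{a,c,d} | deadlocked
Q's transition system — 2 states:
  n0 = rec X. (d.(c.X + (0 + X)))\{a,d} + d.(X\{b} + 0)\{a,c,d} | —d→ n1
  n1 = ((rec X. (d.(c.X + (0 + X)))\{a,d} + d.(X\{b} + 0)\{a,c,d})\{b} + 0)\{a,c,d} | deadlocked
Trace ⟨db⟩ through P, begin at {m0}:
  [1] d ⇒ {m1}
  [2] b ⇒ {m2}
  — P admits the full trace.
Trace ⟨db⟩ through Q, begin at {n0}:
  [1] d ⇒ {n1}
  [2] b ⇒ ∅ (Q stuck)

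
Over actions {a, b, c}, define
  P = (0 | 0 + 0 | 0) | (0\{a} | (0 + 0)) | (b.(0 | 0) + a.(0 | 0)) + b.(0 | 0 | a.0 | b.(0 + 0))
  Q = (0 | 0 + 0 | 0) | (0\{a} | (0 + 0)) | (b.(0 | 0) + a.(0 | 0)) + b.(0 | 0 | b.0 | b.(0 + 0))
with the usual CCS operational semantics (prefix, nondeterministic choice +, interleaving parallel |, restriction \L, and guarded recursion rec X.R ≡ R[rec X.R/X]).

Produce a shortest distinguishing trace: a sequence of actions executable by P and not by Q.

LTS(P): 6 reachable states
  u0 = (0 | 0 + 0 | 0) | (0\{a} | (0 + 0)) | (b.(0 | 0) + a.(0 | 0)) + b.(0 | 0 | a.0 | b.(0 + 0)) :: =a=> u1, =b=> u1, =b=> u2
  u1 = (0 | 0 + 0 | 0) | (0\{a} | (0 + 0)) | (0 | 0) :: ∅
  u2 = 0 | 0 | a.0 | b.(0 + 0) :: =a=> u3, =b=> u4
  u3 = 0 | 0 | 0 | b.(0 + 0) :: =b=> u5
  u4 = 0 | 0 | a.0 | (0 + 0) :: =a=> u5
  u5 = 0 | 0 | 0 | (0 + 0) :: ∅
LTS(Q): 6 reachable states
  v0 = (0 | 0 + 0 | 0) | (0\{a} | (0 + 0)) | (b.(0 | 0) + a.(0 | 0)) + b.(0 | 0 | b.0 | b.(0 + 0)) :: =a=> v1, =b=> v1, =b=> v2
  v1 = (0 | 0 + 0 | 0) | (0\{a} | (0 + 0)) | (0 | 0) :: ∅
  v2 = 0 | 0 | b.0 | b.(0 + 0) :: =b=> v3, =b=> v4
  v3 = 0 | 0 | 0 | b.(0 + 0) :: =b=> v5
  v4 = 0 | 0 | b.0 | (0 + 0) :: =b=> v5
  v5 = 0 | 0 | 0 | (0 + 0) :: ∅
Run σ = ⟨ba⟩ on P: start {u0}
  step 1 (b): {u1, u2}
  step 2 (a): {u3}
  — P admits the full trace.
Run σ = ⟨ba⟩ on Q: start {v0}
  step 1 (b): {v1, v2}
  step 2 (a): ∅ (Q stuck)

ba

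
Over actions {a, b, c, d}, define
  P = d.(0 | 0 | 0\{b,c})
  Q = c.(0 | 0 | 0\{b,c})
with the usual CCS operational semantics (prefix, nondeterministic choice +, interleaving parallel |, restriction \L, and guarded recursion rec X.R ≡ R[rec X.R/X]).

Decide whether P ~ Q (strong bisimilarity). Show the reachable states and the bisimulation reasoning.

not bisimilar

Reachable graph of P (2 states):
  u0 = d.(0 | 0 | 0\{b,c}) :: =d=> u1
  u1 = 0 | 0 | 0\{b,c} :: deadlocked
Reachable graph of Q (2 states):
  v0 = c.(0 | 0 | 0\{b,c}) :: =c=> v1
  v1 = 0 | 0 | 0\{b,c} :: deadlocked
Bisimilarity quotient blocks:
  B0 = {u0}
  B1 = {u1, v1}
  B2 = {v0}
u0 ∈ B0, v0 ∈ B2 → different blocks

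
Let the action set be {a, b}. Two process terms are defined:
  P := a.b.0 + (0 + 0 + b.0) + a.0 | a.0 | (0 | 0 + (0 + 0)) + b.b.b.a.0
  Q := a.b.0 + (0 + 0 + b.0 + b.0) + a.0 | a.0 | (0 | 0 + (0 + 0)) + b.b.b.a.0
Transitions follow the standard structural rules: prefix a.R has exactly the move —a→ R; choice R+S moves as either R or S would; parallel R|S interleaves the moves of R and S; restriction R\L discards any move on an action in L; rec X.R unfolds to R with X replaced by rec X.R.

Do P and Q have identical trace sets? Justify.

traces(P) = traces(Q)

P's transition system — 9 states:
  s0 = a.b.0 + (0 + 0 + b.0) + a.0 | a.0 | (0 | 0 + (0 + 0)) + b.b.b.a.0 → ··a··> s1, ··a··> s2, ··a··> s3, ··b··> s4, ··b··> s5
  s1 = 0 | a.0 | (0 | 0 + (0 + 0)) → ··a··> s6
  s2 = a.0 | 0 | (0 | 0 + (0 + 0)) → ··a··> s6
  s3 = b.0 → ··b··> s4
  s4 = 0 → ∅
  s5 = b.b.a.0 → ··b··> s7
  s6 = 0 | 0 | (0 | 0 + (0 + 0)) → ∅
  s7 = b.a.0 → ··b··> s8
  s8 = a.0 → ··a··> s4
Q's transition system — 9 states:
  t0 = a.b.0 + (0 + 0 + b.0 + b.0) + a.0 | a.0 | (0 | 0 + (0 + 0)) + b.b.b.a.0 → ··a··> t1, ··a··> t2, ··a··> t3, ··b··> t4, ··b··> t5
  t1 = 0 | a.0 | (0 | 0 + (0 + 0)) → ··a··> t6
  t2 = a.0 | 0 | (0 | 0 + (0 + 0)) → ··a··> t6
  t3 = b.0 → ··b··> t4
  t4 = 0 → ∅
  t5 = b.b.a.0 → ··b··> t7
  t6 = 0 | 0 | (0 | 0 + (0 + 0)) → ∅
  t7 = b.a.0 → ··b··> t8
  t8 = a.0 → ··a··> t4
Coarsest stable partition (strong bisimilarity classes):
  B0 = {s0, t0}
  B1 = {s5, t5}
  B2 = {s7, t7}
  B3 = {s1, s2, s8, t1, t2, t8}
  B4 = {s4, s6, t4, t6}
  B5 = {s3, t3}
s0 ∈ B0, t0 ∈ B0 → same block
Bisimilar ⇒ trace-equivalent.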